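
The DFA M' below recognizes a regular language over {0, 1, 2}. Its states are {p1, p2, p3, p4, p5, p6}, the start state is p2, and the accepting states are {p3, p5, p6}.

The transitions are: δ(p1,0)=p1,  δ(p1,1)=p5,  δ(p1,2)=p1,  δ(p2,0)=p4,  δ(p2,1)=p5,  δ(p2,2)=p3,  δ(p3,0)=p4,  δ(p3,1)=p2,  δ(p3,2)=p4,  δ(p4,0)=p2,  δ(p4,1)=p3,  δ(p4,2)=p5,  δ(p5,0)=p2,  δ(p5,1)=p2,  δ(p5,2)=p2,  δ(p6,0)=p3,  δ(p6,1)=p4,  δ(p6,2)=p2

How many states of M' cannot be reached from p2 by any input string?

Starting at p2 and following transitions, the reachable set is {p2, p3, p4, p5}. That leaves p1, p6 unreachable — 2 in total.

2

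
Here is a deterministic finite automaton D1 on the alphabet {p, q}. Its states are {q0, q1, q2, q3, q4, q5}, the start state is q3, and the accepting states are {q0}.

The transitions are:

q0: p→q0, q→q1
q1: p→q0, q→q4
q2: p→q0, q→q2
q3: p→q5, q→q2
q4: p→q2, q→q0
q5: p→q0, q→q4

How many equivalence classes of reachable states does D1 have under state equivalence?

5

All states are reachable from the start state.
Initial partition by acceptance: {q0} | {q1,q2,q3,q4,q5}.
On input p, block {q1,q2,q3,q4,q5} splits into {q1,q2,q5} and {q3,q4}.
Split {q1,q2,q5} by δ(·,q) → {q1,q5} and {q2}.
Split {q3,q4} by δ(·,p) → {q3} and {q4}.
Stable partition: {q0} | {q1,q5} | {q3} | {q2} | {q4} — 5 equivalence classes.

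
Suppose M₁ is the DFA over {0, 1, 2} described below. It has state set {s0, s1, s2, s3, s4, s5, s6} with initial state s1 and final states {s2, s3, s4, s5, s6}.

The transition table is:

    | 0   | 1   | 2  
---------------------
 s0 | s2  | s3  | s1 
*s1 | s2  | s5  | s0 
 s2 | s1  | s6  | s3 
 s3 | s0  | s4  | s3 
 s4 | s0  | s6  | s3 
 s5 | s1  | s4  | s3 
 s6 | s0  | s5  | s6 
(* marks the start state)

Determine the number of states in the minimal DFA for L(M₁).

2

Start with accepting vs non-accepting: {s2,s3,s4,s5,s6} | {s0,s1}.
Stable partition: {s2,s3,s4,s5,s6} | {s0,s1} — 2 equivalence classes.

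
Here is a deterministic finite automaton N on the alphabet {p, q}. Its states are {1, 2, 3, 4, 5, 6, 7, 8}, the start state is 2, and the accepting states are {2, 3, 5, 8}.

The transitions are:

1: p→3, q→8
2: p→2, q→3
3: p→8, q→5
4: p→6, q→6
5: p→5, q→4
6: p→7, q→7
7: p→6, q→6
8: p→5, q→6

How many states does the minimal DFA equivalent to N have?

4

Reachable states from the start: {2,3,4,5,6,7,8}. Unreachable: {1} — drop them.
Initial partition by acceptance: {2,3,5,8} | {4,6,7}.
Refine {2,3,5,8} on symbol q: members go to different blocks, giving {2,3} and {5,8}.
On input p, block {2,3} splits into {2} and {3}.
The partition is now stable with 4 blocks: {2} | {4,6,7} | {5,8} | {3}.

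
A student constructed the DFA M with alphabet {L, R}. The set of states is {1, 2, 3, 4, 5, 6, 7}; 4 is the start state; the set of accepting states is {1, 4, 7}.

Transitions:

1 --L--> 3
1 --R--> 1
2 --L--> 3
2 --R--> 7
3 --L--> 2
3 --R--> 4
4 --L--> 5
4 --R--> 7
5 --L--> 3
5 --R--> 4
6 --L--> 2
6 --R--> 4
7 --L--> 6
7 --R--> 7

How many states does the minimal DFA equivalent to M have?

First remove the unreachable states {1}; 6 states remain.
P0 = {4,7} | {2,3,5,6}.
No further refinement is possible. Final partition (2 blocks): {4,7} | {2,3,5,6}.

2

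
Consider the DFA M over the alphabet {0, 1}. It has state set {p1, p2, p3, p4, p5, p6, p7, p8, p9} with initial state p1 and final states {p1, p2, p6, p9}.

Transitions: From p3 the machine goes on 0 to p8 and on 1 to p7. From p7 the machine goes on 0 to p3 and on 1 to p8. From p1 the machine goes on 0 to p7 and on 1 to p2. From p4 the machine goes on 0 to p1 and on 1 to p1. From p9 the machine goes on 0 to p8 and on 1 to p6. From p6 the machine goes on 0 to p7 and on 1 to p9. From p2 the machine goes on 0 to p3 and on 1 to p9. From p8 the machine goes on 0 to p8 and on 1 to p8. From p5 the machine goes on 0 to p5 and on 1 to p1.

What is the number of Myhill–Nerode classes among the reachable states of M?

First remove the unreachable states {p4,p5}; 7 states remain.
P0 = {p1,p2,p6,p9} | {p3,p7,p8}.
The partition is now stable with 2 blocks: {p1,p2,p6,p9} | {p3,p7,p8}.

2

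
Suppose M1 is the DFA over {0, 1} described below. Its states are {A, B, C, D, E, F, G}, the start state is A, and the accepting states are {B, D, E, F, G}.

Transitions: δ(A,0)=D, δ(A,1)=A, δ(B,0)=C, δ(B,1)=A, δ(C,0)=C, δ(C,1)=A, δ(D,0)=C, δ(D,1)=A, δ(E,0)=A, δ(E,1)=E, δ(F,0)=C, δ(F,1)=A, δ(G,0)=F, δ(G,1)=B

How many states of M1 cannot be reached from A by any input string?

Starting at A and following transitions, the reachable set is {A, C, D}. That leaves B, E, F, G unreachable — 4 in total.

4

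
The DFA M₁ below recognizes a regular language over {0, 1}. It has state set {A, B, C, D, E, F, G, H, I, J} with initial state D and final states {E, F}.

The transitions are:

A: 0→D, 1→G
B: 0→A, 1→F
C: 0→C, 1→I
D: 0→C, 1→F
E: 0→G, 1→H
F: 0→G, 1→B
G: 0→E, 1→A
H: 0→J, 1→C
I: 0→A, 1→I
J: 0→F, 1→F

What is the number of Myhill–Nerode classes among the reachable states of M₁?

All states are reachable from the start state.
Start with accepting vs non-accepting: {E,F} | {A,B,C,D,G,H,I,J}.
Split {A,B,C,D,G,H,I,J} by δ(·,0) → {A,B,C,D,H,I} and {G,J}.
On input 0, block {A,B,C,D,H,I} splits into {A,B,C,D,I} and {H}.
On input 1, block {E,F} splits into {E} and {F}.
Refine {A,B,C,D,I} on symbol 1: members go to different blocks, giving {B,D} and {C,I} and {A}.
On input 0, block {B,D} splits into {B} and {D}.
Refine {G,J} on symbol 0: members go to different blocks, giving {G} and {J}.
Refine {C,I} on symbol 0: members go to different blocks, giving {C} and {I}.
The partition is now stable with 10 blocks: {E} | {B} | {G} | {H} | {F} | {C} | {A} | {D} | {J} | {I}.

10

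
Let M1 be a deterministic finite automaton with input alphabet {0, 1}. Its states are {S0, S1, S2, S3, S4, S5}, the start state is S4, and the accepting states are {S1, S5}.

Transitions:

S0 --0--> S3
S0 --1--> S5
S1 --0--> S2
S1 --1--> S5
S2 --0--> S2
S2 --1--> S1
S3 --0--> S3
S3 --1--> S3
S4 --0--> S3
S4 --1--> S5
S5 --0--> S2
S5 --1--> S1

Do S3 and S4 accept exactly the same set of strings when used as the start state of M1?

First remove the unreachable states {S0}; 5 states remain.
P0 = {S1,S5} | {S2,S3,S4}.
On input 1, block {S2,S3,S4} splits into {S2,S4} and {S3}.
Refine {S2,S4} on symbol 0: members go to different blocks, giving {S2} and {S4}.
Stable partition: {S1,S5} | {S2} | {S3} | {S4} — 4 equivalence classes.
S3 and S4 end up in different blocks, so they are distinguishable. For instance, the string '1' is accepted from only S4.

No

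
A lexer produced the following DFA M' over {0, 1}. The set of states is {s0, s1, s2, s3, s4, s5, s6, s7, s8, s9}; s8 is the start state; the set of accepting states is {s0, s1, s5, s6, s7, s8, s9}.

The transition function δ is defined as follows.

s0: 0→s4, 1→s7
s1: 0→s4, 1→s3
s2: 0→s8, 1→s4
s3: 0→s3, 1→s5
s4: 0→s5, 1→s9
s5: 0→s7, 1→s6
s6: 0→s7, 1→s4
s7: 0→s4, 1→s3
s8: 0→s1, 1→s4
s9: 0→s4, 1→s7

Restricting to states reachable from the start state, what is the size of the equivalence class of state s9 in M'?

1

Reachable states from the start: {s1,s3,s4,s5,s6,s7,s8,s9}. Unreachable: {s0,s2} — drop them.
P0 = {s1,s5,s6,s7,s8,s9} | {s3,s4}.
Split {s1,s5,s6,s7,s8,s9} by δ(·,0) → {s1,s7,s9} and {s5,s6,s8}.
Split {s1,s7,s9} by δ(·,1) → {s1,s7} and {s9}.
Split {s3,s4} by δ(·,0) → {s3} and {s4}.
Refine {s5,s6,s8} on symbol 1: members go to different blocks, giving {s6,s8} and {s5}.
No further refinement is possible. Final partition (6 blocks): {s1,s7} | {s3} | {s6,s8} | {s9} | {s4} | {s5}.
The equivalence class containing s9 is {s9}, of size 1.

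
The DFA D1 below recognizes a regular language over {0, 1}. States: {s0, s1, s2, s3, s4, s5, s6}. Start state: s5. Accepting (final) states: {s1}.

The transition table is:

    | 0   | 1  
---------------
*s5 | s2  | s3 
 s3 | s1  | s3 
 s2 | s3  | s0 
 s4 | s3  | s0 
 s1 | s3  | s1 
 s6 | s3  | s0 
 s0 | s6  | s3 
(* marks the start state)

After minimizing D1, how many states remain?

States {s4} cannot be reached from the start state, so discard them.
Start with accepting vs non-accepting: {s1} | {s0,s2,s3,s5,s6}.
Split {s0,s2,s3,s5,s6} by δ(·,0) → {s0,s2,s5,s6} and {s3}.
Refine {s0,s2,s5,s6} on symbol 0: members go to different blocks, giving {s0,s5} and {s2,s6}.
The partition is now stable with 4 blocks: {s1} | {s0,s5} | {s3} | {s2,s6}.

4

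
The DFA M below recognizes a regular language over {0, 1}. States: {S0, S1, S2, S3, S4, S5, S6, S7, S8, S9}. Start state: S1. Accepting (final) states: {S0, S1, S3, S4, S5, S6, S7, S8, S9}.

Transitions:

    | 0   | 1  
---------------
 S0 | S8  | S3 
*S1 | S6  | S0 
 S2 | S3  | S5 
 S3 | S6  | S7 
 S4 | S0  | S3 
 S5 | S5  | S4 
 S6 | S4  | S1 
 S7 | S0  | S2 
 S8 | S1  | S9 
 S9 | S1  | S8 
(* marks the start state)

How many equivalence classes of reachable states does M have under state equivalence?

9

Start with accepting vs non-accepting: {S0,S1,S3,S4,S5,S6,S7,S8,S9} | {S2}.
Split {S0,S1,S3,S4,S5,S6,S7,S8,S9} by δ(·,1) → {S0,S1,S3,S4,S5,S6,S8,S9} and {S7}.
Split {S0,S1,S3,S4,S5,S6,S8,S9} by δ(·,1) → {S0,S1,S4,S5,S6,S8,S9} and {S3}.
Split {S0,S1,S4,S5,S6,S8,S9} by δ(·,1) → {S1,S5,S6,S8,S9} and {S0,S4}.
On input 0, block {S1,S5,S6,S8,S9} splits into {S1,S5,S8,S9} and {S6}.
On input 0, block {S1,S5,S8,S9} splits into {S5,S8,S9} and {S1}.
Split {S5,S8,S9} by δ(·,0) → {S8,S9} and {S5}.
Refine {S0,S4} on symbol 0: members go to different blocks, giving {S0} and {S4}.
The partition is now stable with 9 blocks: {S8,S9} | {S2} | {S7} | {S3} | {S0} | {S6} | {S1} | {S5} | {S4}.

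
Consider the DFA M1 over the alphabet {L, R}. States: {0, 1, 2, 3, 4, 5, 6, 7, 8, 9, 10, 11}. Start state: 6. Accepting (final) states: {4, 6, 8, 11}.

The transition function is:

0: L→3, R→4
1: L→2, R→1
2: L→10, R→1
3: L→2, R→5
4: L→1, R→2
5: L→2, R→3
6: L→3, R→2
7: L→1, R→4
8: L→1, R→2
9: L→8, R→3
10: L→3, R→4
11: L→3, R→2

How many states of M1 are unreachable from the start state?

Starting at 6 and following transitions, the reachable set is {1, 2, 3, 4, 5, 6, 10}. That leaves 0, 7, 8, 9, 11 unreachable — 5 in total.

5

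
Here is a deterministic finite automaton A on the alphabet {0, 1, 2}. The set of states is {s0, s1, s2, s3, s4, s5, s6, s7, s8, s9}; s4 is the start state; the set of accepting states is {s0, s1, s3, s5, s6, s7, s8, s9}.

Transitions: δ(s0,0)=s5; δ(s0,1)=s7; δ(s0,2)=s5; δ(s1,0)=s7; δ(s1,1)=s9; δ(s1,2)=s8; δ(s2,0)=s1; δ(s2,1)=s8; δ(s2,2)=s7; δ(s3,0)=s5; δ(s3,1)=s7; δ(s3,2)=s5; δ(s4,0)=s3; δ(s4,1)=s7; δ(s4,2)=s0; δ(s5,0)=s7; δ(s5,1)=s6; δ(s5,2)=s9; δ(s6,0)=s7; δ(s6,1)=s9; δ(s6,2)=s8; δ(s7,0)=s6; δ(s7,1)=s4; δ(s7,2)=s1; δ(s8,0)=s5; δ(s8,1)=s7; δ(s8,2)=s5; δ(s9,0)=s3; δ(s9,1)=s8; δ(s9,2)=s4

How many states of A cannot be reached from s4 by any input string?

Starting at s4 and following transitions, the reachable set is {s0, s1, s3, s4, s5, s6, s7, s8, s9}. That leaves s2 unreachable — 1 in total.

1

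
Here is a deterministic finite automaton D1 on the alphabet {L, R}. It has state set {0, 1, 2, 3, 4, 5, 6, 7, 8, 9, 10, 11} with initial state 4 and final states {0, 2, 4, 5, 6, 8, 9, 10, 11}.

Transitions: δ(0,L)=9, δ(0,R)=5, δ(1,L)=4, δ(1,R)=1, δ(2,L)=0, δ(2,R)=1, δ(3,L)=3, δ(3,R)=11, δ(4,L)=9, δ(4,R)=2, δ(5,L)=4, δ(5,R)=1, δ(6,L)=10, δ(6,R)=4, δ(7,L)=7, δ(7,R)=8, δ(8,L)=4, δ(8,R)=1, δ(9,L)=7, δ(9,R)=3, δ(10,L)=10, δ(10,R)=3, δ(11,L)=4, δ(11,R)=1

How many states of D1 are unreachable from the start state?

2

BFS from 4 reaches {0, 1, 2, 3, 4, 5, 7, 8, 9, 11}; the 2 state(s) 6, 10 are never visited.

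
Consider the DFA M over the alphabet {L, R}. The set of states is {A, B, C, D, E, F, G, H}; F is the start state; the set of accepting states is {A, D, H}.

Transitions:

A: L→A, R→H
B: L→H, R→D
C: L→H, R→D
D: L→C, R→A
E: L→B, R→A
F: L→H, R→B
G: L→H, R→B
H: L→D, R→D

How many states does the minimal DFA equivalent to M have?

5

Reachable states from the start: {A,B,C,D,F,H}. Unreachable: {E,G} — drop them.
P0 = {A,D,H} | {B,C,F}.
On input L, block {A,D,H} splits into {A,H} and {D}.
On input L, block {A,H} splits into {A} and {H}.
On input R, block {B,C,F} splits into {B,C} and {F}.
Stable partition: {A} | {B,C} | {D} | {H} | {F} — 5 equivalence classes.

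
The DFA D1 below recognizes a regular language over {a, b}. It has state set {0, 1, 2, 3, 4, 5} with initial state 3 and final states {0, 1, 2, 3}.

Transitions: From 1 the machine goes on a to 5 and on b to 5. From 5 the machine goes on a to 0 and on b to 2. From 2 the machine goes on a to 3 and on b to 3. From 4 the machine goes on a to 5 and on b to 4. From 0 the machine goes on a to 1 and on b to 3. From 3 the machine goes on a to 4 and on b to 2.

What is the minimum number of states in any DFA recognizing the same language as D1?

6

Every state is reachable, so we keep all 6.
Initial partition by acceptance: {0,1,2,3} | {4,5}.
Split {0,1,2,3} by δ(·,a) → {0,2} and {1,3}.
Split {4,5} by δ(·,a) → {4} and {5}.
On input a, block {1,3} splits into {1} and {3}.
On input a, block {0,2} splits into {0} and {2}.
The partition is now stable with 6 blocks: {0} | {4} | {1} | {5} | {3} | {2}.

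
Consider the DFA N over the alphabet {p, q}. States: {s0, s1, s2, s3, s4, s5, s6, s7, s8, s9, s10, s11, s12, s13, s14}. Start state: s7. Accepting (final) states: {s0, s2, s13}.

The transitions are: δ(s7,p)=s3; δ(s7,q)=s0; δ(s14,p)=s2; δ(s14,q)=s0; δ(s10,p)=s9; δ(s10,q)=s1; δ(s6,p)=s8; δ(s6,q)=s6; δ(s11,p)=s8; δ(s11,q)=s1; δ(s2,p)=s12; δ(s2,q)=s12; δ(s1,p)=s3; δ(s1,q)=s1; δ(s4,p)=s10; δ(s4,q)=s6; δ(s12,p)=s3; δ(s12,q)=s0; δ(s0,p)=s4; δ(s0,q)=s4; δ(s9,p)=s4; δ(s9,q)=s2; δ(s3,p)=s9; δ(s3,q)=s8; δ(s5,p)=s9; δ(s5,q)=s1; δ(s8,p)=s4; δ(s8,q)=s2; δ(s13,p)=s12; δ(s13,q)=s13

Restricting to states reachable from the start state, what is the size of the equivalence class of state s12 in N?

First remove the unreachable states {s5,s11,s13,s14}; 11 states remain.
Start with accepting vs non-accepting: {s0,s2} | {s1,s3,s4,s6,s7,s8,s9,s10,s12}.
On input q, block {s1,s3,s4,s6,s7,s8,s9,s10,s12} splits into {s1,s3,s4,s6,s10} and {s7,s8,s9,s12}.
Split {s0,s2} by δ(·,p) → {s0} and {s2}.
Refine {s1,s3,s4,s6,s10} on symbol p: members go to different blocks, giving {s3,s6,s10} and {s1,s4}.
Refine {s3,s6,s10} on symbol q: members go to different blocks, giving {s3} and {s6} and {s10}.
On input p, block {s7,s8,s9,s12} splits into {s7,s12} and {s8,s9}.
Refine {s1,s4} on symbol p: members go to different blocks, giving {s1} and {s4}.
The partition is now stable with 9 blocks: {s0} | {s3} | {s7,s12} | {s2} | {s1} | {s6} | {s10} | {s8,s9} | {s4}.
The equivalence class containing s12 is {s7,s12}, of size 2.

2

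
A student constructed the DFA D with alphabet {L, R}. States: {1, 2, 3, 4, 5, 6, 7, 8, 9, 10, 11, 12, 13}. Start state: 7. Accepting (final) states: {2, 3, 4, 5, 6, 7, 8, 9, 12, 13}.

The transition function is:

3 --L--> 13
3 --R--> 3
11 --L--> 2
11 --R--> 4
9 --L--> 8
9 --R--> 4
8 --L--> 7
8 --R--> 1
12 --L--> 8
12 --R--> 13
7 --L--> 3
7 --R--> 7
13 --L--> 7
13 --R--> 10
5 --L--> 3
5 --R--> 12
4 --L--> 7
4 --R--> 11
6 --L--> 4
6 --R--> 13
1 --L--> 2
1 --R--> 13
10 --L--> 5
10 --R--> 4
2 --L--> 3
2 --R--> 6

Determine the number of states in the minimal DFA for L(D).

Reachable states from the start: {1,2,3,4,5,6,7,8,10,11,12,13}. Unreachable: {9} — drop them.
Start with accepting vs non-accepting: {2,3,4,5,6,7,8,12,13} | {1,10,11}.
On input R, block {2,3,4,5,6,7,8,12,13} splits into {2,3,5,6,7,12} and {4,8,13}.
Refine {2,3,5,6,7,12} on symbol L: members go to different blocks, giving {2,5,7} and {3,6,12}.
Refine {2,5,7} on symbol R: members go to different blocks, giving {2,5} and {7}.
Split {3,6,12} by δ(·,R) → {6,12} and {3}.
No further refinement is possible. Final partition (6 blocks): {2,5} | {1,10,11} | {4,8,13} | {6,12} | {7} | {3}.

6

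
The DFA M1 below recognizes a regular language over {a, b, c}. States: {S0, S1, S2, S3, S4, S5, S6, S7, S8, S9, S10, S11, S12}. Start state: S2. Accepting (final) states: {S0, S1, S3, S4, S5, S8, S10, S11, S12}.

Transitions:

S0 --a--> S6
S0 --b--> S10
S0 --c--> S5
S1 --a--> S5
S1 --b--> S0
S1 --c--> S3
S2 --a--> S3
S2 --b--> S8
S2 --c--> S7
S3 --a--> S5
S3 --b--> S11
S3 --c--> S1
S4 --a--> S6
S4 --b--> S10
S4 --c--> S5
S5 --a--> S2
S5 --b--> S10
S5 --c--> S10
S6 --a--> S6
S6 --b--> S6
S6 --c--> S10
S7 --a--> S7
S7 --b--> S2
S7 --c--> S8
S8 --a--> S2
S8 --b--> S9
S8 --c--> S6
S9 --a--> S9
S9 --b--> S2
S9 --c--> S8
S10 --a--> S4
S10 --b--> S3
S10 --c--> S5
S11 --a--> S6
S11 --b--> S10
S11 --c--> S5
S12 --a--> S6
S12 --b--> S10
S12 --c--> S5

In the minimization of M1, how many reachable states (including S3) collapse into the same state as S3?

Reachable states from the start: {S0,S1,S2,S3,S4,S5,S6,S7,S8,S9,S10,S11}. Unreachable: {S12} — drop them.
Initial partition by acceptance: {S0,S1,S3,S4,S5,S8,S10,S11} | {S2,S6,S7,S9}.
On input a, block {S0,S1,S3,S4,S5,S8,S10,S11} splits into {S0,S4,S5,S8,S11} and {S1,S3,S10}.
Split {S0,S4,S5,S8,S11} by δ(·,b) → {S0,S4,S5,S11} and {S8}.
Refine {S0,S4,S5,S11} on symbol c: members go to different blocks, giving {S0,S4,S11} and {S5}.
Refine {S2,S6,S7,S9} on symbol a: members go to different blocks, giving {S6,S7,S9} and {S2}.
Refine {S6,S7,S9} on symbol b: members go to different blocks, giving {S7,S9} and {S6}.
Refine {S1,S3,S10} on symbol a: members go to different blocks, giving {S1,S3} and {S10}.
Stable partition: {S0,S4,S11} | {S7,S9} | {S1,S3} | {S8} | {S5} | {S2} | {S6} | {S10} — 8 equivalence classes.
The equivalence class containing S3 is {S1,S3}, of size 2.

2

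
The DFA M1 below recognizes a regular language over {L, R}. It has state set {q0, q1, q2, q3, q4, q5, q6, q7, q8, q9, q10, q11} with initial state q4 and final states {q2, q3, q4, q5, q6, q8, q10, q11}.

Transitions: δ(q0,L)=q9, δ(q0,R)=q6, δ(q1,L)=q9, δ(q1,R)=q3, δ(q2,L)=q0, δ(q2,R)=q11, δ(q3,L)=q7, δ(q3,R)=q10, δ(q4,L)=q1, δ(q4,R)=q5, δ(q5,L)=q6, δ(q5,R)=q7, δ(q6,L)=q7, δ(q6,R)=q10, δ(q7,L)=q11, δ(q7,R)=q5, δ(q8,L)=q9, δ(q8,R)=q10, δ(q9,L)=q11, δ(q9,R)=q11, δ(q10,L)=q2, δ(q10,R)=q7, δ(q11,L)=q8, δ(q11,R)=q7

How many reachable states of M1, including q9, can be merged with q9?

2

Every state is reachable, so we keep all 12.
P0 = {q2,q3,q4,q5,q6,q8,q10,q11} | {q0,q1,q7,q9}.
Split {q2,q3,q4,q5,q6,q8,q10,q11} by δ(·,L) → {q2,q3,q4,q6,q8} and {q5,q10,q11}.
Refine {q0,q1,q7,q9} on symbol L: members go to different blocks, giving {q0,q1} and {q7,q9}.
Refine {q2,q3,q4,q6,q8} on symbol L: members go to different blocks, giving {q3,q6,q8} and {q2,q4}.
Refine {q5,q10,q11} on symbol L: members go to different blocks, giving {q5,q11} and {q10}.
No further refinement is possible. Final partition (6 blocks): {q3,q6,q8} | {q0,q1} | {q5,q11} | {q7,q9} | {q2,q4} | {q10}.
The equivalence class containing q9 is {q7,q9}, of size 2.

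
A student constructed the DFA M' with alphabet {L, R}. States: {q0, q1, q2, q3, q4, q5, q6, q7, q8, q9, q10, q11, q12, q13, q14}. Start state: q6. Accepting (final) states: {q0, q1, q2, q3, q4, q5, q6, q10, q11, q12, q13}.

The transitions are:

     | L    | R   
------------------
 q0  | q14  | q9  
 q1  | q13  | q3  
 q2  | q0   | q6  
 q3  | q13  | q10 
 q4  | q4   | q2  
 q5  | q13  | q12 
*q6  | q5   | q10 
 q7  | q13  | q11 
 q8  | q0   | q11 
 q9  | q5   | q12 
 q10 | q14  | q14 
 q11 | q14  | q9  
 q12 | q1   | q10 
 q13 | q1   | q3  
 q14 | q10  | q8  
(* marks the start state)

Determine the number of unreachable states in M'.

3

BFS from q6 reaches {q0, q1, q3, q5, q6, q8, q9, q10, q11, q12, q13, q14}; the 3 state(s) q2, q4, q7 are never visited.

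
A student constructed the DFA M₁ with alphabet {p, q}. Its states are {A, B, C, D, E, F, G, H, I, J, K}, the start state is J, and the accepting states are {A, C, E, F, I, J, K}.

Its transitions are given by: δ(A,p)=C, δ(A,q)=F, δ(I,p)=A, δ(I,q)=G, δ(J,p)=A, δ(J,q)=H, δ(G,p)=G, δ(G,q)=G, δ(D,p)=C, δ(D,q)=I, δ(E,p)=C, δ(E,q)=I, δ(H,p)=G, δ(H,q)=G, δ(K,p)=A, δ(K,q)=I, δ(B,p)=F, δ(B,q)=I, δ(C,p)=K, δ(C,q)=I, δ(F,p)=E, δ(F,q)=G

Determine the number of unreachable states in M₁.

No path from J leads to B, D; the other 9 states are all reachable.

2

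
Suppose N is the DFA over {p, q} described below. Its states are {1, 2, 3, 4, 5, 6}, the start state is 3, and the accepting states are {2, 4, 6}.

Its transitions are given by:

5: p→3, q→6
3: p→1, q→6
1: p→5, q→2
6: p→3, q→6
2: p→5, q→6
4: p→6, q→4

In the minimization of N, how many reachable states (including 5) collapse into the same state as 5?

Reachable states from the start: {1,2,3,5,6}. Unreachable: {4} — drop them.
Initial partition by acceptance: {2,6} | {1,3,5}.
Stable partition: {2,6} | {1,3,5} — 2 equivalence classes.
State 5 belongs to the block {1,3,5}, which has 3 states.

3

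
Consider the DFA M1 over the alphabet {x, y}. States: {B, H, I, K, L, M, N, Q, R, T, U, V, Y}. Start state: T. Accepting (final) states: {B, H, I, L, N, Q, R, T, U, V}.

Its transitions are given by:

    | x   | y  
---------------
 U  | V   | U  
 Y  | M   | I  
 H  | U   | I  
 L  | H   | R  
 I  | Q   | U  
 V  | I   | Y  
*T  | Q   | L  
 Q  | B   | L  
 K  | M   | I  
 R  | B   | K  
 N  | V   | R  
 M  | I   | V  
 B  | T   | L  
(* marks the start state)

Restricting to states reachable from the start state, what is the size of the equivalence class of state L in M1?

1

Reachable states from the start: {B,H,I,K,L,M,Q,R,T,U,V,Y}. Unreachable: {N} — drop them.
Start with accepting vs non-accepting: {B,H,I,L,Q,R,T,U,V} | {K,M,Y}.
On input y, block {B,H,I,L,Q,R,T,U,V} splits into {B,H,I,L,Q,T,U} and {R,V}.
Refine {B,H,I,L,Q,T,U} on symbol x: members go to different blocks, giving {B,H,I,L,Q,T} and {U}.
On input x, block {B,H,I,L,Q,T} splits into {B,I,L,Q,T} and {H}.
Split {B,I,L,Q,T} by δ(·,x) → {B,I,Q,T} and {L}.
On input y, block {B,I,Q,T} splits into {B,Q,T} and {I}.
On input x, block {K,M,Y} splits into {K,Y} and {M}.
Refine {R,V} on symbol x: members go to different blocks, giving {V} and {R}.
No further refinement is possible. Final partition (9 blocks): {B,Q,T} | {K,Y} | {V} | {U} | {H} | {L} | {I} | {M} | {R}.
State L belongs to the block {L}, which has 1 states.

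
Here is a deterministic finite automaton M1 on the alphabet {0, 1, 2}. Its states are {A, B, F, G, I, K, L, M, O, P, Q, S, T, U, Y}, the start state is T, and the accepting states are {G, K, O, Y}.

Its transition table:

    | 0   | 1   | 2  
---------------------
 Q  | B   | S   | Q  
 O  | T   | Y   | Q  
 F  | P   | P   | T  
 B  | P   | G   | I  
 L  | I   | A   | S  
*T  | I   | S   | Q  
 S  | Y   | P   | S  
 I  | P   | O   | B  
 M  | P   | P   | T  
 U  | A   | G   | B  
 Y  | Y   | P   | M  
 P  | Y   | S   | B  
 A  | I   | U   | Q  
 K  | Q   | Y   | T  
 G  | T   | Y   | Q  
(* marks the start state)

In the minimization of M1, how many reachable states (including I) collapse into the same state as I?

First remove the unreachable states {A,F,K,L,U}; 10 states remain.
P0 = {G,O,Y} | {B,I,M,P,Q,S,T}.
On input 0, block {G,O,Y} splits into {G,O} and {Y}.
Split {B,I,M,P,Q,S,T} by δ(·,0) → {B,I,M,Q,T} and {P,S}.
On input 0, block {B,I,M,Q,T} splits into {B,I,M} and {Q,T}.
Split {B,I,M} by δ(·,1) → {B,I} and {M}.
On input 2, block {P,S} splits into {S} and {P}.
No further refinement is possible. Final partition (7 blocks): {G,O} | {B,I} | {Y} | {S} | {Q,T} | {M} | {P}.
State I belongs to the block {B,I}, which has 2 states.

2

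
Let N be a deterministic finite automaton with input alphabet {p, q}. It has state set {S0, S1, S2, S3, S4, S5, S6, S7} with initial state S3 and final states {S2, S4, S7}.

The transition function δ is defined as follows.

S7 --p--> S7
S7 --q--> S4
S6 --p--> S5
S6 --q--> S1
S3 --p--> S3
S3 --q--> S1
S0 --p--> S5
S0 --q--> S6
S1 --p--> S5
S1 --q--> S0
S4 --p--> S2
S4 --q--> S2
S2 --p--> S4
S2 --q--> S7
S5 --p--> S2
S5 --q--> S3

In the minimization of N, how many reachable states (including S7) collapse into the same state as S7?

Initial partition by acceptance: {S2,S4,S7} | {S0,S1,S3,S5,S6}.
Refine {S0,S1,S3,S5,S6} on symbol p: members go to different blocks, giving {S0,S1,S3,S6} and {S5}.
Refine {S0,S1,S3,S6} on symbol p: members go to different blocks, giving {S0,S1,S6} and {S3}.
No further refinement is possible. Final partition (4 blocks): {S2,S4,S7} | {S0,S1,S6} | {S5} | {S3}.
The equivalence class containing S7 is {S2,S4,S7}, of size 3.

3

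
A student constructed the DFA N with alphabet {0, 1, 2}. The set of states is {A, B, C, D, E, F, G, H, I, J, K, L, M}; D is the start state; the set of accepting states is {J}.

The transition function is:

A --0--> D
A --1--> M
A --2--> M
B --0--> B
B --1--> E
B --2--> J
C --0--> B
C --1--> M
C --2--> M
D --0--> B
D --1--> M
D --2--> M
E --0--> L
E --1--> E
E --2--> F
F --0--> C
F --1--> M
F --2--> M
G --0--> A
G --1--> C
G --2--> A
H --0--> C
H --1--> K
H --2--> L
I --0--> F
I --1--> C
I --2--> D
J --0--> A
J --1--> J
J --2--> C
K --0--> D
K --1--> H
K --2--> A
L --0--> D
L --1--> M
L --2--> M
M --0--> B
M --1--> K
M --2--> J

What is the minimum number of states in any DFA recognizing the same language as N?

First remove the unreachable states {G,I}; 11 states remain.
Start with accepting vs non-accepting: {J} | {A,B,C,D,E,F,H,K,L,M}.
On input 2, block {A,B,C,D,E,F,H,K,L,M} splits into {A,C,D,E,F,H,K,L} and {B,M}.
On input 0, block {A,C,D,E,F,H,K,L} splits into {A,E,F,H,K,L} and {C,D}.
Split {A,E,F,H,K,L} by δ(·,0) → {A,F,H,K,L} and {E}.
On input 1, block {A,F,H,K,L} splits into {A,F,L} and {H,K}.
Split {B,M} by δ(·,1) → {B} and {M}.
The partition is now stable with 7 blocks: {J} | {A,F,L} | {B} | {C,D} | {E} | {H,K} | {M}.

7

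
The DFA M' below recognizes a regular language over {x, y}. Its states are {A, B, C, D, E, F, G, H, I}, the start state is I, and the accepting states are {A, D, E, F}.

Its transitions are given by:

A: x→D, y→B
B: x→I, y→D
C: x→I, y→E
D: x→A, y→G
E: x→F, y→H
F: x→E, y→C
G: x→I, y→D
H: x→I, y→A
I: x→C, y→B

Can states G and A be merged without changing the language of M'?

No

Start with accepting vs non-accepting: {A,D,E,F} | {B,C,G,H,I}.
Split {B,C,G,H,I} by δ(·,y) → {B,C,G,H} and {I}.
No further refinement is possible. Final partition (3 blocks): {A,D,E,F} | {B,C,G,H} | {I}.
G and A end up in different blocks, so they are distinguishable. For instance, the string 'ε' is accepted from only A.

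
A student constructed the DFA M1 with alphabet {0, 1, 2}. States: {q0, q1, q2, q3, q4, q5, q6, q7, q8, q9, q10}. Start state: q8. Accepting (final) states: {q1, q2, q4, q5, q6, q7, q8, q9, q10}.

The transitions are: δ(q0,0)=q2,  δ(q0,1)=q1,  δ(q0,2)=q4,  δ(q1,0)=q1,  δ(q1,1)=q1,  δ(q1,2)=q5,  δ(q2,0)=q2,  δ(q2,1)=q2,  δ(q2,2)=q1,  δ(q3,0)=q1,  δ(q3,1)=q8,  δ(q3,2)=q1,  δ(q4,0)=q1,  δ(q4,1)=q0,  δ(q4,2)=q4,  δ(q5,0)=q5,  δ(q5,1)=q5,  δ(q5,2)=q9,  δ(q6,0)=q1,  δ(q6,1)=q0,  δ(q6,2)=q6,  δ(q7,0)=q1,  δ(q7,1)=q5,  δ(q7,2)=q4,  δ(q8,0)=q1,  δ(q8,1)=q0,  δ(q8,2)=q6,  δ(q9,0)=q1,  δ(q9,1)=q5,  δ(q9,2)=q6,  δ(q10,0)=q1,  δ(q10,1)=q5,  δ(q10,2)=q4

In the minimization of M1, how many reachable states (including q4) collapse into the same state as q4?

3

First remove the unreachable states {q3,q7,q10}; 8 states remain.
Start with accepting vs non-accepting: {q1,q2,q4,q5,q6,q8,q9} | {q0}.
On input 1, block {q1,q2,q4,q5,q6,q8,q9} splits into {q1,q2,q5,q9} and {q4,q6,q8}.
Split {q1,q2,q5,q9} by δ(·,2) → {q1,q2,q5} and {q9}.
Refine {q1,q2,q5} on symbol 2: members go to different blocks, giving {q1,q2} and {q5}.
Split {q1,q2} by δ(·,2) → {q1} and {q2}.
The partition is now stable with 6 blocks: {q1} | {q0} | {q4,q6,q8} | {q9} | {q5} | {q2}.
State q4 belongs to the block {q4,q6,q8}, which has 3 states.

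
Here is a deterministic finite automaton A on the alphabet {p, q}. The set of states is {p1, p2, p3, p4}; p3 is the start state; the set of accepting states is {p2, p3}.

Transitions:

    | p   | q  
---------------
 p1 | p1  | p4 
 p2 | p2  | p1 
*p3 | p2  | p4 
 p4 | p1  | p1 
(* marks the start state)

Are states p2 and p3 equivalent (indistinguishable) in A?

Initial partition by acceptance: {p2,p3} | {p1,p4}.
The partition is now stable with 2 blocks: {p2,p3} | {p1,p4}.
p2 and p3 lie in the same block of the stable partition, so they are equivalent — no string distinguishes them.

Yes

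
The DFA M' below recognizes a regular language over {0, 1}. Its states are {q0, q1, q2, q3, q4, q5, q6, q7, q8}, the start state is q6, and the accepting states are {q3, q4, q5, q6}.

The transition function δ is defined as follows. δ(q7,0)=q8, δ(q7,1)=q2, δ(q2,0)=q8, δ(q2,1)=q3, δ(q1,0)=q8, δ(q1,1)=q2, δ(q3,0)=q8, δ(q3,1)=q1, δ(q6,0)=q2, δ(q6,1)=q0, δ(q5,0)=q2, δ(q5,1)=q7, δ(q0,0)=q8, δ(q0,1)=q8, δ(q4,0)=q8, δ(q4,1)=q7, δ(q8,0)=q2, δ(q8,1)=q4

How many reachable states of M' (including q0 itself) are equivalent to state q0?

First remove the unreachable states {q5}; 8 states remain.
P0 = {q3,q4,q6} | {q0,q1,q2,q7,q8}.
Refine {q0,q1,q2,q7,q8} on symbol 1: members go to different blocks, giving {q0,q1,q7} and {q2,q8}.
The partition is now stable with 3 blocks: {q3,q4,q6} | {q0,q1,q7} | {q2,q8}.
State q0 belongs to the block {q0,q1,q7}, which has 3 states.

3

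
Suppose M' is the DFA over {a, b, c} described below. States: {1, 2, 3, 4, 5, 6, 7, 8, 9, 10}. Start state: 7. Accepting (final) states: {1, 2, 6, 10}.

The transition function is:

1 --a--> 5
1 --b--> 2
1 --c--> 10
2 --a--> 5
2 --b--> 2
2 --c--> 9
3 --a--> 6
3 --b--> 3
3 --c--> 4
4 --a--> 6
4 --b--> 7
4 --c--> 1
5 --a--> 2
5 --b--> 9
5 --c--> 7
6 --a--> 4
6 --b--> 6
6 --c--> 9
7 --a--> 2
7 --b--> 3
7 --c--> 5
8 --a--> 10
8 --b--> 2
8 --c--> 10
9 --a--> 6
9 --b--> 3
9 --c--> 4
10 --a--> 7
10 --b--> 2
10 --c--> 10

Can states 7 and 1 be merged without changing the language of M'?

Reachable states from the start: {1,2,3,4,5,6,7,9,10}. Unreachable: {8} — drop them.
P0 = {1,2,6,10} | {3,4,5,7,9}.
Refine {1,2,6,10} on symbol c: members go to different blocks, giving {1,10} and {2,6}.
On input c, block {3,4,5,7,9} splits into {3,5,7,9} and {4}.
Split {3,5,7,9} by δ(·,c) → {3,9} and {5,7}.
Split {2,6} by δ(·,a) → {2} and {6}.
Stable partition: {1,10} | {3,9} | {2} | {4} | {5,7} | {6} — 6 equivalence classes.
7 and 1 end up in different blocks, so they are distinguishable. For instance, the string 'ε' is accepted from only 1.

No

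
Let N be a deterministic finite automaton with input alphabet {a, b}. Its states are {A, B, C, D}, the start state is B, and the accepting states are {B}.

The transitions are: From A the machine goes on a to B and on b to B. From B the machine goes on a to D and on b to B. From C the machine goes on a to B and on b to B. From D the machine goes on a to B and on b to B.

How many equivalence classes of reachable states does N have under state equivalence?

2

First remove the unreachable states {A,C}; 2 states remain.
Start with accepting vs non-accepting: {B} | {D}.
No further refinement is possible. Final partition (2 blocks): {B} | {D}.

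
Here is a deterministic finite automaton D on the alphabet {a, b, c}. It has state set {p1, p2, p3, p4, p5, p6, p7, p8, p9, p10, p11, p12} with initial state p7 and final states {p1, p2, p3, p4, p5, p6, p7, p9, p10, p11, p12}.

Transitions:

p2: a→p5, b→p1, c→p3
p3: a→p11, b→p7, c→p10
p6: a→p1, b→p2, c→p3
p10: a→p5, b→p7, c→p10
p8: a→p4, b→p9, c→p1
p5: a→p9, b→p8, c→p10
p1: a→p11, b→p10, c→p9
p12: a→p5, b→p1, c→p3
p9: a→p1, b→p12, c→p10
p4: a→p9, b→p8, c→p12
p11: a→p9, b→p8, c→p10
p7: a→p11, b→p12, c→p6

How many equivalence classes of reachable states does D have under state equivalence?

5

Start with accepting vs non-accepting: {p1,p2,p3,p4,p5,p6,p7,p9,p10,p11,p12} | {p8}.
On input b, block {p1,p2,p3,p4,p5,p6,p7,p9,p10,p11,p12} splits into {p1,p2,p3,p6,p7,p9,p10,p12} and {p4,p5,p11}.
On input a, block {p1,p2,p3,p6,p7,p9,p10,p12} splits into {p1,p2,p3,p7,p10,p12} and {p6,p9}.
Split {p1,p2,p3,p7,p10,p12} by δ(·,c) → {p2,p3,p10,p12} and {p1,p7}.
No further refinement is possible. Final partition (5 blocks): {p2,p3,p10,p12} | {p8} | {p4,p5,p11} | {p6,p9} | {p1,p7}.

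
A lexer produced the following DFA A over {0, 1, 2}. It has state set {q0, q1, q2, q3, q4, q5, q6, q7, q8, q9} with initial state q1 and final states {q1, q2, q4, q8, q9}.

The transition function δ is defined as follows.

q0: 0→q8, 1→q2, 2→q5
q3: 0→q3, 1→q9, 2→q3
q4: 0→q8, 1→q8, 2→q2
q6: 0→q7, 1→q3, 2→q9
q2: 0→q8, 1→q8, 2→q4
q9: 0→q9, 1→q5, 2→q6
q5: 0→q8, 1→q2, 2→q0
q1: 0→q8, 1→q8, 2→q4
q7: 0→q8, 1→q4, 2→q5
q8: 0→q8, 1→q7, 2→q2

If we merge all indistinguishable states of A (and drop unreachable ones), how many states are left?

3

Reachable states from the start: {q0,q1,q2,q4,q5,q7,q8}. Unreachable: {q3,q6,q9} — drop them.
Initial partition by acceptance: {q1,q2,q4,q8} | {q0,q5,q7}.
On input 1, block {q1,q2,q4,q8} splits into {q1,q2,q4} and {q8}.
The partition is now stable with 3 blocks: {q1,q2,q4} | {q0,q5,q7} | {q8}.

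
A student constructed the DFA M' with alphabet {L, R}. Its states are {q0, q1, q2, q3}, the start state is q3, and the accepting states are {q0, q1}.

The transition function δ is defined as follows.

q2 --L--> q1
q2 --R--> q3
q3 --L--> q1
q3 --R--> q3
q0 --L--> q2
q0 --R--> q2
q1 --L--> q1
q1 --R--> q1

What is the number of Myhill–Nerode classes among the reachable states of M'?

2

First remove the unreachable states {q0,q2}; 2 states remain.
P0 = {q1} | {q3}.
No further refinement is possible. Final partition (2 blocks): {q1} | {q3}.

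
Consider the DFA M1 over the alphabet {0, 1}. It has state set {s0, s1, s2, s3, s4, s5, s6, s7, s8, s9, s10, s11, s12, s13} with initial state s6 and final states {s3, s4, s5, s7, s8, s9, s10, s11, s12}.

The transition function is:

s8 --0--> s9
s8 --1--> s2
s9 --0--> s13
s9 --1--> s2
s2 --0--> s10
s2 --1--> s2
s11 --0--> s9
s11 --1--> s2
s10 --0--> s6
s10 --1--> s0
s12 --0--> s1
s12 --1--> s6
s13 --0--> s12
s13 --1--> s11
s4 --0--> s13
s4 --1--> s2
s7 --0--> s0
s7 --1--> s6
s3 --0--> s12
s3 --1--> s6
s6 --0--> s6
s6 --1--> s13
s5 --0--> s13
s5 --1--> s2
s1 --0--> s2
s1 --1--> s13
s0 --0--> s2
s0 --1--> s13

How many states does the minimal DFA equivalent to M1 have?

8

States {s3,s4,s5,s7,s8} cannot be reached from the start state, so discard them.
Initial partition by acceptance: {s9,s10,s11,s12} | {s0,s1,s2,s6,s13}.
On input 0, block {s9,s10,s11,s12} splits into {s9,s10,s12} and {s11}.
On input 0, block {s0,s1,s2,s6,s13} splits into {s0,s1,s6} and {s2,s13}.
Refine {s9,s10,s12} on symbol 0: members go to different blocks, giving {s10,s12} and {s9}.
Refine {s0,s1,s6} on symbol 0: members go to different blocks, giving {s0,s1} and {s6}.
Refine {s10,s12} on symbol 0: members go to different blocks, giving {s10} and {s12}.
Split {s2,s13} by δ(·,0) → {s2} and {s13}.
No further refinement is possible. Final partition (8 blocks): {s10} | {s0,s1} | {s11} | {s2} | {s9} | {s6} | {s12} | {s13}.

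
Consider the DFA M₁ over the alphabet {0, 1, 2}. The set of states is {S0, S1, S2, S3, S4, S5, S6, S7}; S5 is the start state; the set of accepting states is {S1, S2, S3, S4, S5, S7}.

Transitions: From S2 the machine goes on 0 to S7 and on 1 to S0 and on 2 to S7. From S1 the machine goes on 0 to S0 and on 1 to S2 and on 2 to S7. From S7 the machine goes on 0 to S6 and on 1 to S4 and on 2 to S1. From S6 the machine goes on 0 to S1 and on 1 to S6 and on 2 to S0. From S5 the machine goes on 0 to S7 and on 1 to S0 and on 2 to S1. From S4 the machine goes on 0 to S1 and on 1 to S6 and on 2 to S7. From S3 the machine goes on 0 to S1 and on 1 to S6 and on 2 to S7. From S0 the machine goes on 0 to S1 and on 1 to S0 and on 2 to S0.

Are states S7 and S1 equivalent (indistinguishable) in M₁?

Reachable states from the start: {S0,S1,S2,S4,S5,S6,S7}. Unreachable: {S3} — drop them.
P0 = {S1,S2,S4,S5,S7} | {S0,S6}.
Split {S1,S2,S4,S5,S7} by δ(·,0) → {S2,S4,S5} and {S1,S7}.
Stable partition: {S2,S4,S5} | {S0,S6} | {S1,S7} — 3 equivalence classes.
S7 and S1 lie in the same block of the stable partition, so they are equivalent — no string distinguishes them.

Yes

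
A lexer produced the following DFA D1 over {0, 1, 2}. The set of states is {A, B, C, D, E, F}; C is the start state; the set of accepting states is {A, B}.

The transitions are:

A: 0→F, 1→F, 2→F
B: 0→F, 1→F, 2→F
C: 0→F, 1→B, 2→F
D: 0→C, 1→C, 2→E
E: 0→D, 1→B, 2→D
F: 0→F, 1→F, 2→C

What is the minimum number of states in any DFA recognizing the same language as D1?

Reachable states from the start: {B,C,F}. Unreachable: {A,D,E} — drop them.
Initial partition by acceptance: {B} | {C,F}.
Refine {C,F} on symbol 1: members go to different blocks, giving {C} and {F}.
The partition is now stable with 3 blocks: {B} | {C} | {F}.

3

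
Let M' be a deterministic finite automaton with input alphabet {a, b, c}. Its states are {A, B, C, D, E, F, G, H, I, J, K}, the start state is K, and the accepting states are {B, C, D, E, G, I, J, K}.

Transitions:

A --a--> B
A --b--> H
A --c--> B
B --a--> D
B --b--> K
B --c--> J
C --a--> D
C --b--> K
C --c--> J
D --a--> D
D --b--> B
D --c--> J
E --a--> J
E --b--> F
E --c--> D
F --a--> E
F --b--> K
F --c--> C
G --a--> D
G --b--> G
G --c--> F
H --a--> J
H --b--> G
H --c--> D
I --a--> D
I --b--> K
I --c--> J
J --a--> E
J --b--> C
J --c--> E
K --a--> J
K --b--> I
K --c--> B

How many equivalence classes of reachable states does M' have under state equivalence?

6

First remove the unreachable states {A,G,H}; 8 states remain.
P0 = {B,C,D,E,I,J,K} | {F}.
Split {B,C,D,E,I,J,K} by δ(·,b) → {B,C,D,I,J,K} and {E}.
Refine {B,C,D,I,J,K} on symbol a: members go to different blocks, giving {B,C,D,I,K} and {J}.
Split {B,C,D,I,K} by δ(·,a) → {B,C,D,I} and {K}.
Refine {B,C,D,I} on symbol b: members go to different blocks, giving {B,C,I} and {D}.
No further refinement is possible. Final partition (6 blocks): {B,C,I} | {F} | {E} | {J} | {K} | {D}.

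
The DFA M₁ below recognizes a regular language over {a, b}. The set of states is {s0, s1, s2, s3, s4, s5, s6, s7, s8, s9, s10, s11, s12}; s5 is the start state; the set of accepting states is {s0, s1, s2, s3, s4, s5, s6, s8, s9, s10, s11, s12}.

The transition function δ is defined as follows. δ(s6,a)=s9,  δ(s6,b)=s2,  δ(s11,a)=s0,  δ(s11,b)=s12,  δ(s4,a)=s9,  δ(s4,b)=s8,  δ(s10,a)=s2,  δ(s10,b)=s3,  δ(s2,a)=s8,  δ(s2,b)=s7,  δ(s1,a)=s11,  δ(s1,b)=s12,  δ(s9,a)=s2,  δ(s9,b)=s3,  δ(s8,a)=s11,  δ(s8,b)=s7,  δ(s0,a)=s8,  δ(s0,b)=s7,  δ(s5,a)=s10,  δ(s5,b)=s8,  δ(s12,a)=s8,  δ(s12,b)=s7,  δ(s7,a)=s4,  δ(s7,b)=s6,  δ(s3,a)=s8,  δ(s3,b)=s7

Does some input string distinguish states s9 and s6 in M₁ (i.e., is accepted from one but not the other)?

Yes

First remove the unreachable states {s1}; 12 states remain.
Initial partition by acceptance: {s0,s2,s3,s4,s5,s6,s8,s9,s10,s11,s12} | {s7}.
On input b, block {s0,s2,s3,s4,s5,s6,s8,s9,s10,s11,s12} splits into {s4,s5,s6,s9,s10,s11} and {s0,s2,s3,s8,s12}.
On input a, block {s4,s5,s6,s9,s10,s11} splits into {s4,s5,s6} and {s9,s10,s11}.
Split {s0,s2,s3,s8,s12} by δ(·,a) → {s0,s2,s3,s12} and {s8}.
On input b, block {s4,s5,s6} splits into {s4,s5} and {s6}.
No further refinement is possible. Final partition (6 blocks): {s4,s5} | {s7} | {s0,s2,s3,s12} | {s9,s10,s11} | {s8} | {s6}.
s9 and s6 end up in different blocks, so they are distinguishable. For instance, the string 'ab' is accepted from only s6.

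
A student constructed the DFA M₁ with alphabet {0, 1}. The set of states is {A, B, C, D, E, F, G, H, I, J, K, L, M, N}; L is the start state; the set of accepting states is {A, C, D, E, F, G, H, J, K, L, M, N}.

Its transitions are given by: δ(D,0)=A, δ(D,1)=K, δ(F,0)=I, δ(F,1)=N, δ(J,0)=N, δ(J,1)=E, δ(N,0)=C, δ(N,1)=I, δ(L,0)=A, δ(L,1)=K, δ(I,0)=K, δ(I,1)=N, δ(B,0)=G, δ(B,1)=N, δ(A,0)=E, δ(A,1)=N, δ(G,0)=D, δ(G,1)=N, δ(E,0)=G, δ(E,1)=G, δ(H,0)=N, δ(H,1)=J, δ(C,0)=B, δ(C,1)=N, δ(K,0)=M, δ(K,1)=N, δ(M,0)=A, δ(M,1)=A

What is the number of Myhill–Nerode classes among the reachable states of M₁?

5

States {F,H,J} cannot be reached from the start state, so discard them.
Initial partition by acceptance: {A,C,D,E,G,K,L,M,N} | {B,I}.
Refine {A,C,D,E,G,K,L,M,N} on symbol 0: members go to different blocks, giving {A,D,E,G,K,L,M,N} and {C}.
Refine {A,D,E,G,K,L,M,N} on symbol 0: members go to different blocks, giving {A,D,E,G,K,L,M} and {N}.
On input 1, block {A,D,E,G,K,L,M} splits into {D,E,L,M} and {A,G,K}.
Stable partition: {D,E,L,M} | {B,I} | {C} | {N} | {A,G,K} — 5 equivalence classes.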